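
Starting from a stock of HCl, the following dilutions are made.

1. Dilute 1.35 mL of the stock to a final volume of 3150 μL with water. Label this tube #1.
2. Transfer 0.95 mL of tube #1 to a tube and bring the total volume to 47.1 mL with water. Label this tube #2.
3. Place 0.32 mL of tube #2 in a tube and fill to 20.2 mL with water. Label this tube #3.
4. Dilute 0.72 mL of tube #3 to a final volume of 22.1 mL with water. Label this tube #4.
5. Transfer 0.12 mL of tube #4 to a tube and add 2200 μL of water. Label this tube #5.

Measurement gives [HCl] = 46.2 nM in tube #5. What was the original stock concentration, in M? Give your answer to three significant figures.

Step 1: 1.35 mL brought to 3150 μL → factor 3.15/1.35 = 2.3333
Step 2: 0.95 mL brought to 47.1 mL → factor 47.1/0.95 = 49.579
Step 3: 0.32 mL brought to 20.2 mL → factor 20.2/0.32 = 63.125
Step 4: 0.72 mL brought to 22.1 mL → factor 22.1/0.72 = 30.694
Step 5: 0.12 mL + 2200 μL = 2.32 mL total → factor 2.32/0.12 = 19.333
Overall dilution factor = 2.3333 × 49.579 × 63.125 × 30.694 × 19.333 = 4.3335 × 10^6
Stock = 46.2 nM × 4.3335 × 10^6 = 2.002 × 10^8 nM = 0.200 M

0.200 M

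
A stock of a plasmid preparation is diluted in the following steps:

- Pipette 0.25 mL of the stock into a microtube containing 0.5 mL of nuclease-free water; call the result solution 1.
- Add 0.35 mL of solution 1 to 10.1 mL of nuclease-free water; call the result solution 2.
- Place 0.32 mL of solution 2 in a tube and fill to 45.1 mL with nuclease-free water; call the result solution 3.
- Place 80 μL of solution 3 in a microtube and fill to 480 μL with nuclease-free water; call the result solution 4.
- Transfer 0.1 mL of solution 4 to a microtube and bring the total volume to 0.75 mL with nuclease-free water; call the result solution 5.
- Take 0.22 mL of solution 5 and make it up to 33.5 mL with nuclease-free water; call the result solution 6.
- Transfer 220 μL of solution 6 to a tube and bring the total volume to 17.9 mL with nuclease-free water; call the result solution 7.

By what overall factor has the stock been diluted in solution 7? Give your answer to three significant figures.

7.04 × 10^9

Step 1: 0.25 mL + 0.5 mL = 0.75 mL total → factor 0.75/0.25 = 3
Step 2: 0.35 mL + 10.1 mL = 10.45 mL total → factor 10.45/0.35 = 29.857
Step 3: 0.32 mL brought to 45.1 mL → factor 45.1/0.32 = 140.94
Step 4: 80 μL brought to 480 μL → factor 480/80 = 6
Step 5: 0.1 mL brought to 0.75 mL → factor 0.75/0.1 = 7.5
Step 6: 0.22 mL brought to 33.5 mL → factor 33.5/0.22 = 152.27
Step 7: 220 μL brought to 17.9 mL → factor 17900/220 = 81.364
Overall dilution factor = 3 × 29.857 × 140.94 × 6 × 7.5 × 152.27 × 81.364 = 7.0382 × 10^9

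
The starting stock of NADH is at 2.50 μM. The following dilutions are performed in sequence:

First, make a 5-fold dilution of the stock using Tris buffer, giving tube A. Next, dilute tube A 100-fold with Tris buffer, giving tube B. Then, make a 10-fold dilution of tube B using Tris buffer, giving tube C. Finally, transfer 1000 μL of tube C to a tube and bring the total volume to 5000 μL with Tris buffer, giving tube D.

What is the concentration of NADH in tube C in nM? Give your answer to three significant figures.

0.500 nM

Step 1: 5-fold → factor 5
Step 2: 100-fold → factor 100
Step 3: 10-fold → factor 10
Dilution factor through tube C = 5 × 100 × 10 = 5000
[tube C] = 2.50 μM / 5000 = 0.0005000 μM = 0.500 nM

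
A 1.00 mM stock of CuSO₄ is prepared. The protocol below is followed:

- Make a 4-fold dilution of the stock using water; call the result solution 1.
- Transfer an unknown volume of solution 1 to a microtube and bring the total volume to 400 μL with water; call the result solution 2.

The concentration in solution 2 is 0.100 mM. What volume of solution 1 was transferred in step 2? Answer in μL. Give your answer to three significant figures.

Step 1: 4-fold → factor 4
Step 2: v brought to 400 μL → factor = 400 μL/v
Product of known-step factors = 4
Overall factor = 1.00 mM / (0.100 mM) = 10
Step-2 factor = 10 / 4 = 2.5
v = 400 μL / 2.5 = 160 μL

160 μL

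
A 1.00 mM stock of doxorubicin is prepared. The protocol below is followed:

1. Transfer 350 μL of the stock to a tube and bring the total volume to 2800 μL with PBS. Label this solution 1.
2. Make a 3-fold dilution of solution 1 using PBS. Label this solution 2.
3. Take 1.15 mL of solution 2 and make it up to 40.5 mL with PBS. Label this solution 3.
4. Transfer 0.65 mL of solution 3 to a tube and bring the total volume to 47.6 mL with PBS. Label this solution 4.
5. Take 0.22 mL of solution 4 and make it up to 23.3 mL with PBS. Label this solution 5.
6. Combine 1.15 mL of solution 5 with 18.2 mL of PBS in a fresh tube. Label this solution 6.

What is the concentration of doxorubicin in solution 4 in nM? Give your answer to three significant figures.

Step 1: 350 μL brought to 2800 μL → factor 2800/350 = 8
Step 2: 3-fold → factor 3
Step 3: 1.15 mL brought to 40.5 mL → factor 40.5/1.15 = 35.217
Step 4: 0.65 mL brought to 47.6 mL → factor 47.6/0.65 = 73.231
Dilution factor through solution 4 = 8 × 3 × 35.217 × 73.231 = 61896
[solution 4] = 1.00 mM / 61896 = 1.616 × 10^-5 mM = 16.2 nM

16.2 nM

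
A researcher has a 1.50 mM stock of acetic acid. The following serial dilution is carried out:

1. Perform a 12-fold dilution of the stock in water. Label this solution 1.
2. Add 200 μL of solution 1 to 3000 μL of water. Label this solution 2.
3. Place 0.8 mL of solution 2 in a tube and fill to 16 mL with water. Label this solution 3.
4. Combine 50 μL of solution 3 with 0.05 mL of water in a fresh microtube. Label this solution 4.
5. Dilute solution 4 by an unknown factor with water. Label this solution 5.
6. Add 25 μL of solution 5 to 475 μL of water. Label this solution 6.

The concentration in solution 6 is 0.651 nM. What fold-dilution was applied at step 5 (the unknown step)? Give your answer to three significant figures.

Step 1: 12-fold → factor 12
Step 2: 200 μL + 3000 μL = 3200 μL total → factor 3200/200 = 16
Step 3: 0.8 mL brought to 16 mL → factor 16/0.8 = 20
Step 4: 50 μL + 0.05 mL = 100 μL total → factor 100/50 = 2
Step 5: unknown factor x
Step 6: 25 μL + 475 μL = 500 μL total → factor 500/25 = 20
Product of known-step factors = 1.536 × 10^5
Overall factor = 1.50 mM / (0.651 nM) = 2.3041 × 10^6
x = 2.3041 × 10^6 / 1.536 × 10^5 = 15.0

15.0-fold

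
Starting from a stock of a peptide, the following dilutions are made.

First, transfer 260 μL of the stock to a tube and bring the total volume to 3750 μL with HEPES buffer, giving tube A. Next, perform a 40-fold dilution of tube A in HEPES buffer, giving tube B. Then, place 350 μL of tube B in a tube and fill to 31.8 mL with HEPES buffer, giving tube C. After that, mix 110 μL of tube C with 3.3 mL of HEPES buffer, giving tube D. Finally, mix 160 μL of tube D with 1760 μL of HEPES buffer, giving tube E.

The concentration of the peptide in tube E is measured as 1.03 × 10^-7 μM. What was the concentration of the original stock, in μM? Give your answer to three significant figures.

Step 1: 260 μL brought to 3750 μL → factor 3750/260 = 14.423
Step 2: 40-fold → factor 40
Step 3: 350 μL brought to 31.8 mL → factor 31800/350 = 90.857
Step 4: 110 μL + 3.3 mL = 3410 μL total → factor 3410/110 = 31
Step 5: 160 μL + 1760 μL = 1920 μL total → factor 1920/160 = 12
Overall dilution factor = 14.423 × 40 × 90.857 × 31 × 12 = 1.9499 × 10^7
Stock = 1.03 × 10^-7 μM × 1.9499 × 10^7 = 2.01 μM

2.01 μM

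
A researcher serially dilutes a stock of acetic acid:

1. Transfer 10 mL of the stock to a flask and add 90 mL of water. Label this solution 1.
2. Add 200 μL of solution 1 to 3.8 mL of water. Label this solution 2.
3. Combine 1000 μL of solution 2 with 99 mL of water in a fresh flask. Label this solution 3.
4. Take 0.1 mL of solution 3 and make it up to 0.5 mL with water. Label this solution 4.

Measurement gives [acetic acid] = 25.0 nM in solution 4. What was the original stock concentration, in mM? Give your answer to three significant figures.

2.50 mM

Step 1: 10 mL + 90 mL = 100 mL total → factor 100/10 = 10
Step 2: 200 μL + 3.8 mL = 4000 μL total → factor 4000/200 = 20
Step 3: 1000 μL + 99 mL = 1 × 10^5 μL total → factor 1 × 10^5/1000 = 100
Step 4: 0.1 mL brought to 0.5 mL → factor 0.5/0.1 = 5
Overall dilution factor = 10 × 20 × 100 × 5 = 1 × 10^5
Stock = 25.0 nM × 1 × 10^5 = 2.500 × 10^6 nM = 2.50 mM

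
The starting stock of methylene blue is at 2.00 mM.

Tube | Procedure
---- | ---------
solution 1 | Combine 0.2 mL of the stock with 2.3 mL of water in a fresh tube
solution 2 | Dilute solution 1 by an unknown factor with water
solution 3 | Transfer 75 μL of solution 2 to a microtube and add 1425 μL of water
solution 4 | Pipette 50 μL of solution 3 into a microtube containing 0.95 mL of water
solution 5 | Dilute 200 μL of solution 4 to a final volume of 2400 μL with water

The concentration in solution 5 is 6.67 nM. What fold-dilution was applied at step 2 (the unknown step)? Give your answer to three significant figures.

5.00-fold

Step 1: 0.2 mL + 2.3 mL = 2.5 mL total → factor 2.5/0.2 = 12.5
Step 2: unknown factor x
Step 3: 75 μL + 1425 μL = 1500 μL total → factor 1500/75 = 20
Step 4: 50 μL + 0.95 mL = 1000 μL total → factor 1000/50 = 20
Step 5: 200 μL brought to 2400 μL → factor 2400/200 = 12
Product of known-step factors = 60000
Overall factor = 2.00 mM / (6.67 nM) = 2.9985 × 10^5
x = 2.9985 × 10^5 / 60000 = 5.00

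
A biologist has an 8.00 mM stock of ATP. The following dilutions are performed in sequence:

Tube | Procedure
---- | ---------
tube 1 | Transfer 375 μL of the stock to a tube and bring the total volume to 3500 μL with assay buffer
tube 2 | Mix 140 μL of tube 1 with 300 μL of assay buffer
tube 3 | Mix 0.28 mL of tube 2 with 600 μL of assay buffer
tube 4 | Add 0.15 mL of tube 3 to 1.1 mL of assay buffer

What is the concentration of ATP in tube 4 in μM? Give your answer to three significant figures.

10.4 μM

Step 1: 375 μL brought to 3500 μL → factor 3500/375 = 9.3333
Step 2: 140 μL + 300 μL = 440 μL total → factor 440/140 = 3.1429
Step 3: 0.28 mL + 600 μL = 0.88 mL total → factor 0.88/0.28 = 3.1429
Step 4: 0.15 mL + 1.1 mL = 1.25 mL total → factor 1.25/0.15 = 8.3333
Overall dilution factor = 9.3333 × 3.1429 × 3.1429 × 8.3333 = 768.25
Final = 8.00 mM / 768.25 = 0.01041 mM = 10.4 μM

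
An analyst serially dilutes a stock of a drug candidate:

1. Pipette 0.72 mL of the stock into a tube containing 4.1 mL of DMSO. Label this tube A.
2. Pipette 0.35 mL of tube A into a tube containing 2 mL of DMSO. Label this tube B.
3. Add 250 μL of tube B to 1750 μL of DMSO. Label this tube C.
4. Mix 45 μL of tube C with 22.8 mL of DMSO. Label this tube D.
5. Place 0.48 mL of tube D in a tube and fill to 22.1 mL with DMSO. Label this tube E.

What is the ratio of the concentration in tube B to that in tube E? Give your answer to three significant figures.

1.87 × 10^5

Step 1: 0.72 mL + 4.1 mL = 4.82 mL total → factor 4.82/0.72 = 6.6944
Step 2: 0.35 mL + 2 mL = 2.35 mL total → factor 2.35/0.35 = 6.7143
Step 3: 250 μL + 1750 μL = 2000 μL total → factor 2000/250 = 8
Step 4: 45 μL + 22.8 mL = 22845 μL total → factor 22845/45 = 507.67
Step 5: 0.48 mL brought to 22.1 mL → factor 22.1/0.48 = 46.042
Dilution factor to tube B = 44.948; to tube E = 8.4049 × 10^6
[tube B]/[tube E] = (factor to tube E)/(factor to tube B) = 8.4049 × 10^6/44.948 = 1.87 × 10^5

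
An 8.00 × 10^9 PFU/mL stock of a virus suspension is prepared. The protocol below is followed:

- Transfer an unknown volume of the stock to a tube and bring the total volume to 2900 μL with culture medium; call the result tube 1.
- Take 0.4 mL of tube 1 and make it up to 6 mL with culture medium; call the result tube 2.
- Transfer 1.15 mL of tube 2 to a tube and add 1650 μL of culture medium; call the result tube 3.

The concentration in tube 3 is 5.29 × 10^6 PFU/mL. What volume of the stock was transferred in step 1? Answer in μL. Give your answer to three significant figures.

Step 1: v brought to 2900 μL → factor = 2900 μL/v
Step 2: 0.4 mL brought to 6 mL → factor 6/0.4 = 15
Step 3: 1.15 mL + 1650 μL = 2.8 mL total → factor 2.8/1.15 = 2.4348
Product of known-step factors = 36.522
Overall factor = 8.00 × 10^9 PFU/mL / (5.29 × 10^6 PFU/mL) = 1512.3
Step-1 factor = 1512.3 / 36.522 = 41.408
v = 2900 μL / 41.408 = 70.0 μL

70.0 μL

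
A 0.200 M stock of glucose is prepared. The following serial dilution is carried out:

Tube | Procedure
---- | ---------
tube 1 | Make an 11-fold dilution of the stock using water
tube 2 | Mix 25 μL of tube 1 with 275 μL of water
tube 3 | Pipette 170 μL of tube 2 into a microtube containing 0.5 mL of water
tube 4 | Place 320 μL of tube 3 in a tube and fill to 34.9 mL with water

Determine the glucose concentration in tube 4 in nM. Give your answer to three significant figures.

Step 1: 11-fold → factor 11
Step 2: 25 μL + 275 μL = 300 μL total → factor 300/25 = 12
Step 3: 170 μL + 0.5 mL = 670 μL total → factor 670/170 = 3.9412
Step 4: 320 μL brought to 34.9 mL → factor 34900/320 = 109.06
Overall dilution factor = 11 × 12 × 3.9412 × 109.06 = 56738
Final = 0.200 M / 56738 = 3.525 × 10^-6 M = 3.52 × 10^3 nM

3.52 × 10^3 nM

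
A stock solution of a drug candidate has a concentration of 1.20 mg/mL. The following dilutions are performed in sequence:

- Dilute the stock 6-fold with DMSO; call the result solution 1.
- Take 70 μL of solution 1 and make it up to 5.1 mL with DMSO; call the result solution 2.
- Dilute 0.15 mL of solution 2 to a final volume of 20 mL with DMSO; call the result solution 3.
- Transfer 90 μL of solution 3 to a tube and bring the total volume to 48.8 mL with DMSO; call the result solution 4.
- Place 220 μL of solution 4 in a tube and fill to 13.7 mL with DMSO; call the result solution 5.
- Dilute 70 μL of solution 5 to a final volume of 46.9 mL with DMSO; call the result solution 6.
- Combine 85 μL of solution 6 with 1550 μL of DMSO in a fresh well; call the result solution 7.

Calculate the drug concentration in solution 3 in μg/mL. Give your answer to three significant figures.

Step 1: 6-fold → factor 6
Step 2: 70 μL brought to 5.1 mL → factor 5100/70 = 72.857
Step 3: 0.15 mL brought to 20 mL → factor 20/0.15 = 133.33
Dilution factor through solution 3 = 6 × 72.857 × 133.33 = 58286
[solution 3] = 1.20 mg/mL / 58286 = 2.059 × 10^-5 mg/mL = 0.0206 μg/mL

0.0206 μg/mL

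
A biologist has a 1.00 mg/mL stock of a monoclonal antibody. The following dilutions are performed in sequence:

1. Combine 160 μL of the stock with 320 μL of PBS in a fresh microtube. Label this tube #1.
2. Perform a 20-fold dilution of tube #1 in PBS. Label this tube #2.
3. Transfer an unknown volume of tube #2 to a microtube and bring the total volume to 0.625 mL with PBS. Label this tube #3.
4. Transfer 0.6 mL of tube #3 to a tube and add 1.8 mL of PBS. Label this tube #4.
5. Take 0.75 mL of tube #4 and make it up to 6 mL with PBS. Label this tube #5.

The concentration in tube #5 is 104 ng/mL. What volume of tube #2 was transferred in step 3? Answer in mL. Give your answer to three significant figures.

Step 1: 160 μL + 320 μL = 480 μL total → factor 480/160 = 3
Step 2: 20-fold → factor 20
Step 3: v brought to 0.625 mL → factor = 0.625 mL/v
Step 4: 0.6 mL + 1.8 mL = 2.4 mL total → factor 2.4/0.6 = 4
Step 5: 0.75 mL brought to 6 mL → factor 6/0.75 = 8
Product of known-step factors = 1920
Overall factor = 1.00 mg/mL / (104 ng/mL) = 9615.4
Step-3 factor = 9615.4 / 1920 = 5.008
v = 0.625 mL / 5.008 = 0.125 mL

0.125 mL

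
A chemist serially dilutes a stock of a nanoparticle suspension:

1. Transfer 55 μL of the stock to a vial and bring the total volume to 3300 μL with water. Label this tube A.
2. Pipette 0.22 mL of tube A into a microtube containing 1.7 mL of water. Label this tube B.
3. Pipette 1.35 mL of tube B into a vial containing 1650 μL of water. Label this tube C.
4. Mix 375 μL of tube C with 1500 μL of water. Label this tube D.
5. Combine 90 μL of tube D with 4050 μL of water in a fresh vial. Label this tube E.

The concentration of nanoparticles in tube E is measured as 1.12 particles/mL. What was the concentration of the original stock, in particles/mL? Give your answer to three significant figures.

3.00 × 10^5 particles/mL

Step 1: 55 μL brought to 3300 μL → factor 3300/55 = 60
Step 2: 0.22 mL + 1.7 mL = 1.92 mL total → factor 1.92/0.22 = 8.7273
Step 3: 1.35 mL + 1650 μL = 3 mL total → factor 3/1.35 = 2.2222
Step 4: 375 μL + 1500 μL = 1875 μL total → factor 1875/375 = 5
Step 5: 90 μL + 4050 μL = 4140 μL total → factor 4140/90 = 46
Overall dilution factor = 60 × 8.7273 × 2.2222 × 5 × 46 = 2.6764 × 10^5
Stock = 1.12 particles/mL × 2.6764 × 10^5 = 3.00 × 10^5 particles/mL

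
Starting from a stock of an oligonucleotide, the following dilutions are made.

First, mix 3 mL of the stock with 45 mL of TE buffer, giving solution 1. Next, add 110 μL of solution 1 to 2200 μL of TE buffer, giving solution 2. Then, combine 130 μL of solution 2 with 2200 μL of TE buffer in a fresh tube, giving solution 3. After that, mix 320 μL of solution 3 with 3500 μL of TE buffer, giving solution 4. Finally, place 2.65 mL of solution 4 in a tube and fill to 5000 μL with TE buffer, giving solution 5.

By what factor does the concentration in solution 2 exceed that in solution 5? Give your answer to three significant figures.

404

Step 1: 3 mL + 45 mL = 48 mL total → factor 48/3 = 16
Step 2: 110 μL + 2200 μL = 2310 μL total → factor 2310/110 = 21
Step 3: 130 μL + 2200 μL = 2330 μL total → factor 2330/130 = 17.923
Step 4: 320 μL + 3500 μL = 3820 μL total → factor 3820/320 = 11.938
Step 5: 2.65 mL brought to 5000 μL → factor 5/2.65 = 1.8868
Dilution factor to solution 2 = 336; to solution 5 = 1.3564 × 10^5
[solution 2]/[solution 5] = (factor to solution 5)/(factor to solution 2) = 1.3564 × 10^5/336 = 404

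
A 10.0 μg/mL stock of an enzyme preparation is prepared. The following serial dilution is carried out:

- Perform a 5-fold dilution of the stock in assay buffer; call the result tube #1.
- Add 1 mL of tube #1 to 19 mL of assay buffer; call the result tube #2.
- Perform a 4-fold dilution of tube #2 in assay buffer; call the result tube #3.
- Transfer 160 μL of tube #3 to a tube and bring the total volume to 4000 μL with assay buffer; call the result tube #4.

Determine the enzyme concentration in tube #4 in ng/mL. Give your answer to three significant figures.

Step 1: 5-fold → factor 5
Step 2: 1 mL + 19 mL = 20 mL total → factor 20/1 = 20
Step 3: 4-fold → factor 4
Step 4: 160 μL brought to 4000 μL → factor 4000/160 = 25
Overall dilution factor = 5 × 20 × 4 × 25 = 10000
Final = 10.0 μg/mL / 10000 = 0.001000 μg/mL = 1.00 ng/mL

1.00 ng/mL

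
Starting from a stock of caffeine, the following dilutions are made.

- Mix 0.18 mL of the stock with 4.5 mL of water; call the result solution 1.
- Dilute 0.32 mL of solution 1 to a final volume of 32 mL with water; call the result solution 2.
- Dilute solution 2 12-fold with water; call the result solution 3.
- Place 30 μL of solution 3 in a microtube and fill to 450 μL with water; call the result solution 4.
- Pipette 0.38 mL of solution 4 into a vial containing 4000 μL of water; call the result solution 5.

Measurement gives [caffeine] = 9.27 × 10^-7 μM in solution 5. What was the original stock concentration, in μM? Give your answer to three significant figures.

Step 1: 0.18 mL + 4.5 mL = 4.68 mL total → factor 4.68/0.18 = 26
Step 2: 0.32 mL brought to 32 mL → factor 32/0.32 = 100
Step 3: 12-fold → factor 12
Step 4: 30 μL brought to 450 μL → factor 450/30 = 15
Step 5: 0.38 mL + 4000 μL = 4.38 mL total → factor 4.38/0.38 = 11.526
Overall dilution factor = 26 × 100 × 12 × 15 × 11.526 = 5.3943 × 10^6
Stock = 9.27 × 10^-7 μM × 5.3943 × 10^6 = 5.00 μM

5.00 μM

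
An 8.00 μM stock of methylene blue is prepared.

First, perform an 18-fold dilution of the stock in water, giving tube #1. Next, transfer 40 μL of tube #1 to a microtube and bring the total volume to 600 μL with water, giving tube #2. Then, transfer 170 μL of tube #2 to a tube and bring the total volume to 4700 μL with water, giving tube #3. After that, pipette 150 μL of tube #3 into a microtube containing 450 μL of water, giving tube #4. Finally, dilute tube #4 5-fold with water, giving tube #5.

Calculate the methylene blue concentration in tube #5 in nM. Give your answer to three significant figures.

0.0536 nM

Step 1: 18-fold → factor 18
Step 2: 40 μL brought to 600 μL → factor 600/40 = 15
Step 3: 170 μL brought to 4700 μL → factor 4700/170 = 27.647
Step 4: 150 μL + 450 μL = 600 μL total → factor 600/150 = 4
Step 5: 5-fold → factor 5
Dilution factor through tube #5 = 18 × 15 × 27.647 × 4 × 5 = 1.4929 × 10^5
[tube #5] = 8.00 μM / 1.4929 × 10^5 = 5.359 × 10^-5 μM = 0.0536 nM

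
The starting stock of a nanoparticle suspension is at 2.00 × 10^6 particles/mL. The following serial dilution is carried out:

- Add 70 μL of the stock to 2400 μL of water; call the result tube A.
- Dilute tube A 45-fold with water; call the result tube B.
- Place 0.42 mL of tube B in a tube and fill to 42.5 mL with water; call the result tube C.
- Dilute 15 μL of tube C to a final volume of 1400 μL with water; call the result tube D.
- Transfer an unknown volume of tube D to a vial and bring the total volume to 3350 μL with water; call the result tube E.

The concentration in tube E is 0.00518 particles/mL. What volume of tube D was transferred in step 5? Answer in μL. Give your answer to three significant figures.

130 μL

Step 1: 70 μL + 2400 μL = 2470 μL total → factor 2470/70 = 35.286
Step 2: 45-fold → factor 45
Step 3: 0.42 mL brought to 42.5 mL → factor 42.5/0.42 = 101.19
Step 4: 15 μL brought to 1400 μL → factor 1400/15 = 93.333
Step 5: v brought to 3350 μL → factor = 3350 μL/v
Product of known-step factors = 1.4996 × 10^7
Overall factor = 2.00 × 10^6 particles/mL / (0.00518 particles/mL) = 3.861 × 10^8
Step-5 factor = 3.861 × 10^8 / 1.4996 × 10^7 = 25.746
v = 3350 μL / 25.746 = 130 μL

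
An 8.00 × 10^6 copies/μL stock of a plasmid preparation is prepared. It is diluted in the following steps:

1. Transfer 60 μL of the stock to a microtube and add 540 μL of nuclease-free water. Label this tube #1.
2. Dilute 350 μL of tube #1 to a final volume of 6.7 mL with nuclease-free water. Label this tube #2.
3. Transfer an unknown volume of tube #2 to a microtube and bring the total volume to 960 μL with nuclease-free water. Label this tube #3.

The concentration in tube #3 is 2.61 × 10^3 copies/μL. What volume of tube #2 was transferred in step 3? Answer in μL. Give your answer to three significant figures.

60.0 μL

Step 1: 60 μL + 540 μL = 600 μL total → factor 600/60 = 10
Step 2: 350 μL brought to 6.7 mL → factor 6700/350 = 19.143
Step 3: v brought to 960 μL → factor = 960 μL/v
Product of known-step factors = 191.43
Overall factor = 8.00 × 10^6 copies/μL / (2.61 × 10^3 copies/μL) = 3065.1
Step-3 factor = 3065.1 / 191.43 = 16.012
v = 960 μL / 16.012 = 60.0 μL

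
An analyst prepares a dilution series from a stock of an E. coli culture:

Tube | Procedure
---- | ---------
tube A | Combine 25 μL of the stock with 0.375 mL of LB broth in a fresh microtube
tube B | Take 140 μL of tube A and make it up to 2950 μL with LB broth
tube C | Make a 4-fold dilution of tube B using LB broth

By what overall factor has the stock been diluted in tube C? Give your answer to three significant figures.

Step 1: 25 μL + 0.375 mL = 400 μL total → factor 400/25 = 16
Step 2: 140 μL brought to 2950 μL → factor 2950/140 = 21.071
Step 3: 4-fold → factor 4
Overall dilution factor = 16 × 21.071 × 4 = 1348.6

1.35 × 10^3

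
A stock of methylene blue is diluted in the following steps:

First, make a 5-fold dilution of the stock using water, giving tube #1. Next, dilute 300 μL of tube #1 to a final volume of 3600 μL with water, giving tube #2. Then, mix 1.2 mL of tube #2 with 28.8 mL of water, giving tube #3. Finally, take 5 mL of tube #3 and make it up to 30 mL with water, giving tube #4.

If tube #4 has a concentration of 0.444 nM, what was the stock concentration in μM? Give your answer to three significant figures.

4.00 μM

Step 1: 5-fold → factor 5
Step 2: 300 μL brought to 3600 μL → factor 3600/300 = 12
Step 3: 1.2 mL + 28.8 mL = 30 mL total → factor 30/1.2 = 25
Step 4: 5 mL brought to 30 mL → factor 30/5 = 6
Overall dilution factor = 5 × 12 × 25 × 6 = 9000
Stock = 0.444 nM × 9000 = 3996 nM = 4.00 μM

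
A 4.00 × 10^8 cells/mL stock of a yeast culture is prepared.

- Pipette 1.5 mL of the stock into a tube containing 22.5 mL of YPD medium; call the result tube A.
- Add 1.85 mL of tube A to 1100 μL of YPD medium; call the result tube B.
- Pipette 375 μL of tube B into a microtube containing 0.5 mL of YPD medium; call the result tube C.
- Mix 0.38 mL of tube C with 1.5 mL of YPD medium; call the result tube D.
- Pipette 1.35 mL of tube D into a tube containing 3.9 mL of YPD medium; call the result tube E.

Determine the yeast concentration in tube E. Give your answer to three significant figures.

3.49 × 10^5 cells/mL

Step 1: 1.5 mL + 22.5 mL = 24 mL total → factor 24/1.5 = 16
Step 2: 1.85 mL + 1100 μL = 2.95 mL total → factor 2.95/1.85 = 1.5946
Step 3: 375 μL + 0.5 mL = 875 μL total → factor 875/375 = 2.3333
Step 4: 0.38 mL + 1.5 mL = 1.88 mL total → factor 1.88/0.38 = 4.9474
Step 5: 1.35 mL + 3.9 mL = 5.25 mL total → factor 5.25/1.35 = 3.8889
Overall dilution factor = 16 × 1.5946 × 2.3333 × 4.9474 × 3.8889 = 1145.4
Final = 4.00 × 10^8 cells/mL / 1145.4 = 3.49 × 10^5 cells/mL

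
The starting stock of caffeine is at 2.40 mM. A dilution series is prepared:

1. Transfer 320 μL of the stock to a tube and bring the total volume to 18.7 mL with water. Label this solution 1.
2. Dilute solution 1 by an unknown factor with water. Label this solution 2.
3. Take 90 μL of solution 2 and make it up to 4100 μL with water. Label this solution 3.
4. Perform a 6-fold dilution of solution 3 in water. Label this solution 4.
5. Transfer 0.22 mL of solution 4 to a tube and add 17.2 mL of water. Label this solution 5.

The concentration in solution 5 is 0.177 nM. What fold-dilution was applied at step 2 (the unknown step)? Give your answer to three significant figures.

10.7-fold

Step 1: 320 μL brought to 18.7 mL → factor 18700/320 = 58.438
Step 2: unknown factor x
Step 3: 90 μL brought to 4100 μL → factor 4100/90 = 45.556
Step 4: 6-fold → factor 6
Step 5: 0.22 mL + 17.2 mL = 17.42 mL total → factor 17.42/0.22 = 79.182
Product of known-step factors = 1.2648 × 10^6
Overall factor = 2.40 mM / (0.177 nM) = 1.3559 × 10^7
x = 1.3559 × 10^7 / 1.2648 × 10^6 = 10.7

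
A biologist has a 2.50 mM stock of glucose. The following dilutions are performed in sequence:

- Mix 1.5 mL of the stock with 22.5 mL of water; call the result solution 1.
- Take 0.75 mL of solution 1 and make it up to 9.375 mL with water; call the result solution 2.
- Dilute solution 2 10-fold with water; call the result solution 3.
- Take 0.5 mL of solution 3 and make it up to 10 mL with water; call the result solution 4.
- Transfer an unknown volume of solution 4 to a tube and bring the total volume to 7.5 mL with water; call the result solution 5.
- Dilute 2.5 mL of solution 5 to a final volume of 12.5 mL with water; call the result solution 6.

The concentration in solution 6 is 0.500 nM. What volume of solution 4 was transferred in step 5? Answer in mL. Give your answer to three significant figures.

Step 1: 1.5 mL + 22.5 mL = 24 mL total → factor 24/1.5 = 16
Step 2: 0.75 mL brought to 9.375 mL → factor 9.375/0.75 = 12.5
Step 3: 10-fold → factor 10
Step 4: 0.5 mL brought to 10 mL → factor 10/0.5 = 20
Step 5: v brought to 7.5 mL → factor = 7.5 mL/v
Step 6: 2.5 mL brought to 12.5 mL → factor 12.5/2.5 = 5
Product of known-step factors = 2 × 10^5
Overall factor = 2.50 mM / (0.500 nM) = 5 × 10^6
Step-5 factor = 5 × 10^6 / 2 × 10^5 = 25
v = 7.5 mL / 25 = 0.300 mL

0.300 mL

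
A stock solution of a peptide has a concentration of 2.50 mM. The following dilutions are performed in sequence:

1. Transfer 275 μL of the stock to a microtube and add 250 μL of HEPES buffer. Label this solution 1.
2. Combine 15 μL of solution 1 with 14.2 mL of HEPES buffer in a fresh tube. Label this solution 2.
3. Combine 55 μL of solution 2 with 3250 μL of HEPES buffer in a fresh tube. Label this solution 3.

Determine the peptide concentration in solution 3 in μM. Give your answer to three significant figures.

0.0230 μM

Step 1: 275 μL + 250 μL = 525 μL total → factor 525/275 = 1.9091
Step 2: 15 μL + 14.2 mL = 14215 μL total → factor 14215/15 = 947.67
Step 3: 55 μL + 3250 μL = 3305 μL total → factor 3305/55 = 60.091
Overall dilution factor = 1.9091 × 947.67 × 60.091 = 1.0872 × 10^5
Final = 2.50 mM / 1.0872 × 10^5 = 2.300 × 10^-5 mM = 0.0230 μM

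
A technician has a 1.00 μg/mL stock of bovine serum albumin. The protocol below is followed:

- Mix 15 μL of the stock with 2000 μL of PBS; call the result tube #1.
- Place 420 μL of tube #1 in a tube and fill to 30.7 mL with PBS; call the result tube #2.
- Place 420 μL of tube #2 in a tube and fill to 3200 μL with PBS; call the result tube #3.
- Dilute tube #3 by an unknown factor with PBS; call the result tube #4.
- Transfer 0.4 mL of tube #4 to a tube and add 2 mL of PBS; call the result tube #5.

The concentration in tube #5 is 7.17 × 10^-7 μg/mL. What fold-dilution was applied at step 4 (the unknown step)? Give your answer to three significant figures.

Step 1: 15 μL + 2000 μL = 2015 μL total → factor 2015/15 = 134.33
Step 2: 420 μL brought to 30.7 mL → factor 30700/420 = 73.095
Step 3: 420 μL brought to 3200 μL → factor 3200/420 = 7.619
Step 4: unknown factor x
Step 5: 0.4 mL + 2 mL = 2.4 mL total → factor 2.4/0.4 = 6
Product of known-step factors = 4.4887 × 10^5
Overall factor = 1.00 μg/mL / (7.17 × 10^-7 μg/mL) = 1.3947 × 10^6
x = 1.3947 × 10^6 / 4.4887 × 10^5 = 3.11

3.11-fold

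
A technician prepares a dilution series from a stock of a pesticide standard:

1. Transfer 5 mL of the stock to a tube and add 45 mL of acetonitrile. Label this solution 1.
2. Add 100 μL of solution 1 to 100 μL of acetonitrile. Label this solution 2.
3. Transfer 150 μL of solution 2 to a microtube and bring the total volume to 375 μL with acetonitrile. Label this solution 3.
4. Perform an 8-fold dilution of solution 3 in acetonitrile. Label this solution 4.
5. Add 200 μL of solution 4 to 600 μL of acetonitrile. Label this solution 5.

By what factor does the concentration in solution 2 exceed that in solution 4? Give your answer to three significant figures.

Step 1: 5 mL + 45 mL = 50 mL total → factor 50/5 = 10
Step 2: 100 μL + 100 μL = 200 μL total → factor 200/100 = 2
Step 3: 150 μL brought to 375 μL → factor 375/150 = 2.5
Step 4: 8-fold → factor 8
Dilution factor to solution 2 = 20; to solution 4 = 400
[solution 2]/[solution 4] = (factor to solution 4)/(factor to solution 2) = 400/20 = 20.0

20.0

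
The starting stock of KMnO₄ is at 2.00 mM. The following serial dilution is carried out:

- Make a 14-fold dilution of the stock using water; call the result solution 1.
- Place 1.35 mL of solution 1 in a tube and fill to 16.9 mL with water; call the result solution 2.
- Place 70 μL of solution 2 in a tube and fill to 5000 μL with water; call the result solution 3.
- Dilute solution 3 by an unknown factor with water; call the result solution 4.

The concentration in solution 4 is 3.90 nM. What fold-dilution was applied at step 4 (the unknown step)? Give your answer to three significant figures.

41.0-fold

Step 1: 14-fold → factor 14
Step 2: 1.35 mL brought to 16.9 mL → factor 16.9/1.35 = 12.519
Step 3: 70 μL brought to 5000 μL → factor 5000/70 = 71.429
Step 4: unknown factor x
Product of known-step factors = 12519
Overall factor = 2.00 mM / (3.90 nM) = 5.1282 × 10^5
x = 5.1282 × 10^5 / 12519 = 41.0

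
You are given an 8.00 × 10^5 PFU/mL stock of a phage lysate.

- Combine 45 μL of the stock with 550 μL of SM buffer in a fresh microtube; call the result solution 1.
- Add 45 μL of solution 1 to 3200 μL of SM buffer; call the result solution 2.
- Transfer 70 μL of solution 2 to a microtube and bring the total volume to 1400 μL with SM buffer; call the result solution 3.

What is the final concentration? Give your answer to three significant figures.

Step 1: 45 μL + 550 μL = 595 μL total → factor 595/45 = 13.222
Step 2: 45 μL + 3200 μL = 3245 μL total → factor 3245/45 = 72.111
Step 3: 70 μL brought to 1400 μL → factor 1400/70 = 20
Overall dilution factor = 13.222 × 72.111 × 20 = 19069
Final = 8.00 × 10^5 PFU/mL / 19069 = 42.0 PFU/mL

42.0 PFU/mL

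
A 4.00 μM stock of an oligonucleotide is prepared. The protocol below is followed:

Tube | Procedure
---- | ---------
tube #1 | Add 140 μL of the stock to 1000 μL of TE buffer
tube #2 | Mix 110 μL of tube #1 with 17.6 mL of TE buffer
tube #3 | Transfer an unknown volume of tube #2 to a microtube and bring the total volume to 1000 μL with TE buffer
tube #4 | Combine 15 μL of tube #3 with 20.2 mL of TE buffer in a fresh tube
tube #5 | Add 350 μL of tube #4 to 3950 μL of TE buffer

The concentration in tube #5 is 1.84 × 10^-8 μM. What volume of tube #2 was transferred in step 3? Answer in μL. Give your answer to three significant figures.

Step 1: 140 μL + 1000 μL = 1140 μL total → factor 1140/140 = 8.1429
Step 2: 110 μL + 17.6 mL = 17710 μL total → factor 17710/110 = 161
Step 3: v brought to 1000 μL → factor = 1000 μL/v
Step 4: 15 μL + 20.2 mL = 20215 μL total → factor 20215/15 = 1347.7
Step 5: 350 μL + 3950 μL = 4300 μL total → factor 4300/350 = 12.286
Product of known-step factors = 2.1706 × 10^7
Overall factor = 4.00 μM / (1.84 × 10^-8 μM) = 2.1739 × 10^8
Step-3 factor = 2.1739 × 10^8 / 2.1706 × 10^7 = 10.015
v = 1000 μL / 10.015 = 99.8 μL

99.8 μL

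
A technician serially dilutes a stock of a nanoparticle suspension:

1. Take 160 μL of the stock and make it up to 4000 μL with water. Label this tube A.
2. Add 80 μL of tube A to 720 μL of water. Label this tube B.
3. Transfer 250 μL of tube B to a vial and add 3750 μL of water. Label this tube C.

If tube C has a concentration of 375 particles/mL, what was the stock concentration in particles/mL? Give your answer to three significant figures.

Step 1: 160 μL brought to 4000 μL → factor 4000/160 = 25
Step 2: 80 μL + 720 μL = 800 μL total → factor 800/80 = 10
Step 3: 250 μL + 3750 μL = 4000 μL total → factor 4000/250 = 16
Overall dilution factor = 25 × 10 × 16 = 4000
Stock = 375 particles/mL × 4000 = 1.50 × 10^6 particles/mL

1.50 × 10^6 particles/mL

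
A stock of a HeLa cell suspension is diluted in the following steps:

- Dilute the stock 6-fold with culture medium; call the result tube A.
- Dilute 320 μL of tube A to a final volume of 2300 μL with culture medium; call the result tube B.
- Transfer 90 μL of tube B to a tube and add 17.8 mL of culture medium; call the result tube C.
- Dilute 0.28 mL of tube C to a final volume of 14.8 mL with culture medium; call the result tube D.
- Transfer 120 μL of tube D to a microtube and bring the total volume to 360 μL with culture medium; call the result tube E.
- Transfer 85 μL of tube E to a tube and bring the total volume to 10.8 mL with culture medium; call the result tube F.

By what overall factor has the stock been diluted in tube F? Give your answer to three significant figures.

1.73 × 10^8

Step 1: 6-fold → factor 6
Step 2: 320 μL brought to 2300 μL → factor 2300/320 = 7.1875
Step 3: 90 μL + 17.8 mL = 17890 μL total → factor 17890/90 = 198.78
Step 4: 0.28 mL brought to 14.8 mL → factor 14.8/0.28 = 52.857
Step 5: 120 μL brought to 360 μL → factor 360/120 = 3
Step 6: 85 μL brought to 10.8 mL → factor 10800/85 = 127.06
Overall dilution factor = 6 × 7.1875 × 198.78 × 52.857 × 3 × 127.06 = 1.7271 × 10^8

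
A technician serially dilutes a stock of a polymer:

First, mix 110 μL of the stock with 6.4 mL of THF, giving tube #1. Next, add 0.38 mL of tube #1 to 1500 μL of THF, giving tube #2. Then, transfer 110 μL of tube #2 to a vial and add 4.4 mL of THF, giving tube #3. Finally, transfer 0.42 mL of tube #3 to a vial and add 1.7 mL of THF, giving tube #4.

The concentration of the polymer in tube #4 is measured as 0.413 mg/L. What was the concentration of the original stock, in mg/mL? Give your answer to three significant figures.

25.0 mg/mL

Step 1: 110 μL + 6.4 mL = 6510 μL total → factor 6510/110 = 59.182
Step 2: 0.38 mL + 1500 μL = 1.88 mL total → factor 1.88/0.38 = 4.9474
Step 3: 110 μL + 4.4 mL = 4510 μL total → factor 4510/110 = 41
Step 4: 0.42 mL + 1.7 mL = 2.12 mL total → factor 2.12/0.42 = 5.0476
Overall dilution factor = 59.182 × 4.9474 × 41 × 5.0476 = 60594
Stock = 0.413 mg/L × 60594 = 2.503 × 10^4 mg/L = 25.0 mg/mL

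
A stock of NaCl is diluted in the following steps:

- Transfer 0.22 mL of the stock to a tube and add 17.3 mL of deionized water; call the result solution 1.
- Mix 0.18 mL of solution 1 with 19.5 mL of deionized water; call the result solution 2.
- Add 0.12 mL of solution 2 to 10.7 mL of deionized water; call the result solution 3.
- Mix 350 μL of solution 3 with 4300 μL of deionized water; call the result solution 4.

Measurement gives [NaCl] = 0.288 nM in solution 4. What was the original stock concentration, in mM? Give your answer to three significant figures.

3.00 mM

Step 1: 0.22 mL + 17.3 mL = 17.52 mL total → factor 17.52/0.22 = 79.636
Step 2: 0.18 mL + 19.5 mL = 19.68 mL total → factor 19.68/0.18 = 109.33
Step 3: 0.12 mL + 10.7 mL = 10.82 mL total → factor 10.82/0.12 = 90.167
Step 4: 350 μL + 4300 μL = 4650 μL total → factor 4650/350 = 13.286
Overall dilution factor = 79.636 × 109.33 × 90.167 × 13.286 = 1.043 × 10^7
Stock = 0.288 nM × 1.043 × 10^7 = 3.004 × 10^6 nM = 3.00 mM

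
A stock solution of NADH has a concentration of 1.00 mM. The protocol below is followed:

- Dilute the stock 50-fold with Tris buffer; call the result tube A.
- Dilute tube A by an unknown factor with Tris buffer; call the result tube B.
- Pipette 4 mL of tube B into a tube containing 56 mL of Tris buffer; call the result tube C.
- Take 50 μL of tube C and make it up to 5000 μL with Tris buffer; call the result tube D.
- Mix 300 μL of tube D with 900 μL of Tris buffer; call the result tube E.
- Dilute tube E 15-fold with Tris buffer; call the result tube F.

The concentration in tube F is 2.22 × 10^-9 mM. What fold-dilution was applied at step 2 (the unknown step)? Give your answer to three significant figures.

100-fold

Step 1: 50-fold → factor 50
Step 2: unknown factor x
Step 3: 4 mL + 56 mL = 60 mL total → factor 60/4 = 15
Step 4: 50 μL brought to 5000 μL → factor 5000/50 = 100
Step 5: 300 μL + 900 μL = 1200 μL total → factor 1200/300 = 4
Step 6: 15-fold → factor 15
Product of known-step factors = 4.5 × 10^6
Overall factor = 1.00 mM / (2.22 × 10^-9 mM) = 4.5045 × 10^8
x = 4.5045 × 10^8 / 4.5 × 10^6 = 100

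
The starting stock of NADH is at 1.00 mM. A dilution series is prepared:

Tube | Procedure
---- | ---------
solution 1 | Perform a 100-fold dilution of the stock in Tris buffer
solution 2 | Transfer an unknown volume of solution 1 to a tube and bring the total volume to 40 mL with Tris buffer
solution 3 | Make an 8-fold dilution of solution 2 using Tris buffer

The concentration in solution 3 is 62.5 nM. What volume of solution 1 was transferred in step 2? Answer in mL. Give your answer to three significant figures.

2.00 mL

Step 1: 100-fold → factor 100
Step 2: v brought to 40 mL → factor = 40 mL/v
Step 3: 8-fold → factor 8
Product of known-step factors = 800
Overall factor = 1.00 mM / (62.5 nM) = 16000
Step-2 factor = 16000 / 800 = 20
v = 40 mL / 20 = 2.00 mL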